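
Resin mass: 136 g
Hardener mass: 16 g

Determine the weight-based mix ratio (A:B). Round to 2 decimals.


Ratio = 136 / 16 = 8.50

8.50


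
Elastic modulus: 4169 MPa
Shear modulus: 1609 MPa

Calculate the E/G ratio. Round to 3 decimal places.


E / G = 4169 / 1609 = 2.591

2.591


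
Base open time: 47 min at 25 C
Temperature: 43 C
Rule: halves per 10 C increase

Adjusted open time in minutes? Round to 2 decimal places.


Acceleration = 2^((43-25)/10) = 3.4822
Open time = 47 / 3.4822 = 13.50 min

13.50


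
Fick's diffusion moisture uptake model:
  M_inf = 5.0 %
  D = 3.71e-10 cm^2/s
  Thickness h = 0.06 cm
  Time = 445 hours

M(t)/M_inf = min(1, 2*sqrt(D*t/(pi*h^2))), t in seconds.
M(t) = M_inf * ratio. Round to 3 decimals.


t_sec = 445 * 3600 = 1602000
ratio = 2*sqrt(3.71e-10*1602000/(pi*0.06^2))
= min(1, 0.458482)
= 0.458482
M(t) = 5.0 * 0.458482 = 2.292 %

2.292


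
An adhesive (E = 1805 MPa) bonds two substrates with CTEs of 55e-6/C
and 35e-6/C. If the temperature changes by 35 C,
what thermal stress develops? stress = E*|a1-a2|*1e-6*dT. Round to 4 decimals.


Stress = 1805 * |55 - 35| * 1e-6 * 35
= 1.2635 MPa

1.2635


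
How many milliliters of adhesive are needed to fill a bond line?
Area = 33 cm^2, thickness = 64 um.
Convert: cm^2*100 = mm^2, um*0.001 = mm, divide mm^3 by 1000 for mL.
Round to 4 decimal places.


= (33 * 100) * (64 * 0.001) / 1000
= 0.2112 mL

0.2112


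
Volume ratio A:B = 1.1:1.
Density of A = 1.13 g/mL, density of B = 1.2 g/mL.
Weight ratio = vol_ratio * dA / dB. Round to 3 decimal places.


Wt ratio = 1.1 * 1.13 / 1.2
= 1.036

1.036


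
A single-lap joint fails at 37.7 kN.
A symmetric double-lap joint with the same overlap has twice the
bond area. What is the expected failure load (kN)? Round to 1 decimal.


Double-lap load = 2 * 37.7 = 75.4 kN

75.4


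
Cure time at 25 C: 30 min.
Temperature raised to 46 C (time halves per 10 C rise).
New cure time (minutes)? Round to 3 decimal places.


Acceleration factor = 2^(21/10) = 4.2871
New time = 30 / 4.2871 = 6.998 min

6.998


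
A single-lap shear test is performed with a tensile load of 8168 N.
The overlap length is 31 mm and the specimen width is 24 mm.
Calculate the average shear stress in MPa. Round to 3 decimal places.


Shear stress = F / (overlap * width)
= 8168 / (31 * 24)
= 8168 / 744
= 10.978 MPa

10.978


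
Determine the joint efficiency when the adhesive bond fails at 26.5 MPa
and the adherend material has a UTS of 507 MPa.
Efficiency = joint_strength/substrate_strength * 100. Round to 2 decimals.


Joint efficiency = 26.5 / 507 * 100
= 5.23%

5.23


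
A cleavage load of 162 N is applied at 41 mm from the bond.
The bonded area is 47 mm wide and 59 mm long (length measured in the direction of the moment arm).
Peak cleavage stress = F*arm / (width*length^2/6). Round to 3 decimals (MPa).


Moment = 162 * 41 = 6642 N*mm
Section modulus = 47 * 3481 / 6 = 163607 / 6 mm^3
Stress = 6642 / (163607 / 6) = 39852 / 163607
= 0.244 MPa

0.244


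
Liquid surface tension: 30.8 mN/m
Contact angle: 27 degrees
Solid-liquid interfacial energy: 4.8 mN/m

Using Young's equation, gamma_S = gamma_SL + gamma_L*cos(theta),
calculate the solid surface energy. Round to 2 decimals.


gamma_S = 4.8 + 30.8 * cos(27)
= 32.24 mN/m

32.24


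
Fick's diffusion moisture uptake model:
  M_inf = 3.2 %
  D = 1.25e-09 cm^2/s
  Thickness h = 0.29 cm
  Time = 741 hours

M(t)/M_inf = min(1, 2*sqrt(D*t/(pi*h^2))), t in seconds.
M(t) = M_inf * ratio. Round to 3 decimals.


t_sec = 741 * 3600 = 2667600
ratio = 2*sqrt(1.25e-09*2667600/(pi*0.29^2))
= min(1, 0.224684)
= 0.224684
M(t) = 3.2 * 0.224684 = 0.719 %

0.719


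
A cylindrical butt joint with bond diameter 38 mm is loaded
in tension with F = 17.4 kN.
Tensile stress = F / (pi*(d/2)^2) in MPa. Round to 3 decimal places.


Area = pi * (38/2)^2 = 1134.1149 mm^2
Stress = 17.4*1000 / 1134.1149
= 15.342 MPa

15.342


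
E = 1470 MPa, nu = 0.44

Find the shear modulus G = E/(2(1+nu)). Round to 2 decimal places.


G = 1470 / (2 * 1.44)
= 510.42 MPa

510.42


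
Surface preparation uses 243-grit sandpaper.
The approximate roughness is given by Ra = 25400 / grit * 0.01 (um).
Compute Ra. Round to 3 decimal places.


Ra = 25400 / 243 * 0.01
= 254 / 243
= 1.045 um

1.045


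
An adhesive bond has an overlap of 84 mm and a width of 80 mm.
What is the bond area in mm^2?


Bond area = overlap * width
= 84 * 80
= 6720 mm^2

6720


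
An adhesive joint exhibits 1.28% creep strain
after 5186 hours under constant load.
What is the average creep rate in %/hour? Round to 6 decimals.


Creep rate = strain / time
= 1.28 / 5186
= 0.000247 %/h

0.000247


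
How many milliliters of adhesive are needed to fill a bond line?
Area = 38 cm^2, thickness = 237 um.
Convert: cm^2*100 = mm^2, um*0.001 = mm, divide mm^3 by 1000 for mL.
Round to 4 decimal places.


= (38 * 100) * (237 * 0.001) / 1000
= 0.9006 mL

0.9006


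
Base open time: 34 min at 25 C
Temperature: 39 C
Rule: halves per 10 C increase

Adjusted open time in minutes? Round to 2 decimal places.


Acceleration = 2^((39-25)/10) = 2.6390
Open time = 34 / 2.6390 = 12.88 min

12.88


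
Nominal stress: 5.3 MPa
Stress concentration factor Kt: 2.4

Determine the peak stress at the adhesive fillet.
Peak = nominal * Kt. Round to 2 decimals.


Peak stress = 5.3 * 2.4
= 12.72 MPa

12.72


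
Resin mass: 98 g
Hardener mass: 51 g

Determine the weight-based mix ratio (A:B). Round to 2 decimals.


Ratio = 98 / 51 = 1.92

1.92


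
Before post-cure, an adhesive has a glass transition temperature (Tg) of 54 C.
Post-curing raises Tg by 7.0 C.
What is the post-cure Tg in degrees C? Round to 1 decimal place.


Tg_post = Tg_base + delta_Tg
= 54 + 7.0
= 61.0 C

61.0


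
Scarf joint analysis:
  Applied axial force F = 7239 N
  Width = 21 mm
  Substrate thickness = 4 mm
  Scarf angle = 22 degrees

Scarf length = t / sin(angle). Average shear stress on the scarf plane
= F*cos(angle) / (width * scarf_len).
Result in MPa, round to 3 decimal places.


Scarf length = 4 / sin(22 deg) = 10.6779 mm
cos(22 deg) = 0.927184
Shear = 7239 * 0.927184 / (21 * 10.6779)
= 29.932 MPa

29.932


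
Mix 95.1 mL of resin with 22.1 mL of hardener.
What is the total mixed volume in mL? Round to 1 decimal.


Total = 95.1 + 22.1 = 117.2 mL

117.2


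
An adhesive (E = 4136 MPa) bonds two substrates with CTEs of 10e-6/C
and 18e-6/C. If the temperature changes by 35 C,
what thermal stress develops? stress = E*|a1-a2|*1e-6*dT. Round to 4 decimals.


Stress = 4136 * |10 - 18| * 1e-6 * 35
= 1.1581 MPa

1.1581


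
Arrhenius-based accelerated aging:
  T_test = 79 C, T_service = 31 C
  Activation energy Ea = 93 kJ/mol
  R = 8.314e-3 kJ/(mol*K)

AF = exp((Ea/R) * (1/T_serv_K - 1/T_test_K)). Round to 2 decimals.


T_test_K = 352.15, T_serv_K = 304.15
AF = exp((93/8.314e-3) * (1/304.15 - 1/352.15))
= 150.36

150.36


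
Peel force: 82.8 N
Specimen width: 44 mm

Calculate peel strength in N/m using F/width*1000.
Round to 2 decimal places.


Peel strength = 82.8 / 44 * 1000 = 1881.82 N/m

1881.82


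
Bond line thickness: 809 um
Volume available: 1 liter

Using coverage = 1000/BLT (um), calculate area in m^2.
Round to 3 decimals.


1 L = 1e6 mm^3, thickness = 809 um = 0.809 mm
Area = 1e6 / 0.809 mm^2 = (1e6 / 0.809) / 1e6 m^2 = 1000 / 809 m^2
= 1.236 m^2

1.236


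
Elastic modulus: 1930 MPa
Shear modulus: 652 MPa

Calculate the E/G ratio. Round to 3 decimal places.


E / G = 1930 / 652 = 2.960

2.960


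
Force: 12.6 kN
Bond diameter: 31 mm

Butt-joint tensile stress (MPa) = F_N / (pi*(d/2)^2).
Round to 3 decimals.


F_N = 12.6 * 1000 = 12600.0 N
A = pi*(15.5)^2 = 754.7676 mm^2
stress = 12600.0 / 754.7676 = 16.694 MPa

16.694


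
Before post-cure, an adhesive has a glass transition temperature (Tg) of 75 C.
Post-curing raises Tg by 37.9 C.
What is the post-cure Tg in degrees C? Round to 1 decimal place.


Tg_post = Tg_base + delta_Tg
= 75 + 37.9
= 112.9 C

112.9


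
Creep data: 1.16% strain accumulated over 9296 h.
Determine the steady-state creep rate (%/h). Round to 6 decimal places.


Rate = 1.16 / 9296 = 0.000125 %/h

0.000125


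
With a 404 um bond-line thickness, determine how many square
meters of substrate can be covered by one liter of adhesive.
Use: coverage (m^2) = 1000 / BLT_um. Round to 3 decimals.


Coverage = 1000 / 404 = 2.475 m^2

2.475


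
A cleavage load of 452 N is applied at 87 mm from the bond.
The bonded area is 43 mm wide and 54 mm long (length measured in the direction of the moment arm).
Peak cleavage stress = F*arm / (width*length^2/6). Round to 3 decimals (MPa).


Moment = 452 * 87 = 39324 N*mm
Section modulus = 43 * 2916 / 6 = 125388 / 6 mm^3
Stress = 39324 / (125388 / 6) = 235944 / 125388
= 1.882 MPa

1.882


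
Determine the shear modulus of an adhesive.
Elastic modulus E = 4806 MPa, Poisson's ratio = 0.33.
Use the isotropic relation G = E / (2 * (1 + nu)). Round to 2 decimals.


G = 4806 / (2*(1+0.33)) = 4806 / 2.66
= 1806.77 MPa

1806.77


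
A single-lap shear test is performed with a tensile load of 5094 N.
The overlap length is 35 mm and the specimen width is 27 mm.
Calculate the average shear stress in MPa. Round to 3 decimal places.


Shear stress = F / (overlap * width)
= 5094 / (35 * 27)
= 5094 / 945
= 5.390 MPa

5.390


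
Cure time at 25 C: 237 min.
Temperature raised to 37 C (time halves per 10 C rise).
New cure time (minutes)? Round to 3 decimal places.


Acceleration factor = 2^(12/10) = 2.2974
New time = 237 / 2.2974 = 103.160 min

103.160


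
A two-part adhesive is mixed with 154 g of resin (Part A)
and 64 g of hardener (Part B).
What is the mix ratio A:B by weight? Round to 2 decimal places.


Mix ratio = mass_A / mass_B
= 154 / 64
= 2.41

2.41


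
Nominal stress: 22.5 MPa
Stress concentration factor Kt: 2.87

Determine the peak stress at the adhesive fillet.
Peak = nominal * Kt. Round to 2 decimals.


Peak stress = 22.5 * 2.87
= 64.58 MPa

64.58


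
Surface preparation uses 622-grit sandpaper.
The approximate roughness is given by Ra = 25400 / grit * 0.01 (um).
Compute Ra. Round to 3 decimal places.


Ra = 25400 / 622 * 0.01
= 254 / 622
= 0.408 um

0.408


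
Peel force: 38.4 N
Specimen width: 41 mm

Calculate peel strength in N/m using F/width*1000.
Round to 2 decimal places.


Peel strength = 38.4 / 41 * 1000 = 936.59 N/m

936.59


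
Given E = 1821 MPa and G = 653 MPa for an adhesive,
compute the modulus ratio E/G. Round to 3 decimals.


E/G ratio = 1821 / 653 = 2.789

2.789


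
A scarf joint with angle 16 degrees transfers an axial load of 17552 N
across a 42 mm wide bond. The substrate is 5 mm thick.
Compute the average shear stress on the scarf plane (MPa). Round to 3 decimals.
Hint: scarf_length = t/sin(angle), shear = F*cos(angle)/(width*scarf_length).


scarf_length = 5 / sin(16 deg) = 18.1398 mm
cos(16 deg) = 0.961262
shear stress = 17552 * 0.961262 / (42 * 18.1398)
= 22.146 MPa

22.146


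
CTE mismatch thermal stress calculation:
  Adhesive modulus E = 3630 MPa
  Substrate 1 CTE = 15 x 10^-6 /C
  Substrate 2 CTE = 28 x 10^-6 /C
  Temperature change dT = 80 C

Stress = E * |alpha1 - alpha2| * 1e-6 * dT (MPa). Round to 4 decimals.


delta_alpha = |15 - 28| = 13 x 10^-6/C
Stress = 3630 * 13e-6 * 80
= 3.7752 MPa

3.7752


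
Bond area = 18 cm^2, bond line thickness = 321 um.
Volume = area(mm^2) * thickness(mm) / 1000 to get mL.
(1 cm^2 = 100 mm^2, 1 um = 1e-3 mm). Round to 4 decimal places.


area_mm2 = 18 * 100 = 1800
blt_mm = 321 * 1e-3 = 0.321
vol_mm3 = 1800 * 0.321 = 577.8
vol_mL = 577.8 / 1000 = 0.5778 mL

0.5778


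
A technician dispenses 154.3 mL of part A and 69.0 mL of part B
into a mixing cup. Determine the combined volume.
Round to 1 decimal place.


Combined volume = 154.3 + 69.0
= 223.3 mL

223.3


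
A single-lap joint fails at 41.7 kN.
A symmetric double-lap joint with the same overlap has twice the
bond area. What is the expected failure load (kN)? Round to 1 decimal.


Double-lap load = 2 * 41.7 = 83.4 kN

83.4


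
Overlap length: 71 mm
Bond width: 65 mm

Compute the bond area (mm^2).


Bond area = 71 * 65 = 4615 mm^2

4615


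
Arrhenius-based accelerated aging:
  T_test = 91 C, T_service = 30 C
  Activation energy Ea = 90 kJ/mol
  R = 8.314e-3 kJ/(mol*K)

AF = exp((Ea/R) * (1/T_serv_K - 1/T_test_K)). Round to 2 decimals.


T_test_K = 364.15, T_serv_K = 303.15
AF = exp((90/8.314e-3) * (1/303.15 - 1/364.15))
= 396.11

396.11


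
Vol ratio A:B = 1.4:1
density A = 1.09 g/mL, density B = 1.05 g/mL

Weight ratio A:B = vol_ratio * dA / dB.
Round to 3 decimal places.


Weight ratio = 1.4 * 1.09 / 1.05
= 1.453

1.453


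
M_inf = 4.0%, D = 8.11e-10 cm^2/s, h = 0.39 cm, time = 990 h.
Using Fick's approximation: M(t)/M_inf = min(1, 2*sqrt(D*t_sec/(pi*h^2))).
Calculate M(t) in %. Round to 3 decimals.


t = 3564000 s
ratio = min(1, 2*sqrt(8.11e-10*3564000/(pi*0.1521)))
= 0.155550
M(t) = 4.0 * 0.155550 = 0.622%

0.622


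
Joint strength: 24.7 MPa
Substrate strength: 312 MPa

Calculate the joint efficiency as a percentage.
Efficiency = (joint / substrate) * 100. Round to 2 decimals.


Efficiency = (24.7 / 312) * 100 = 7.92%

7.92


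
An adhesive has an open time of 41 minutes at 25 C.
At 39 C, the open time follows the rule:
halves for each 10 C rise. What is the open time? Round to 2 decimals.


Factor = 2^((39-25)/10) = 2.6390
Open time = 41 / 2.6390 = 15.54 min

15.54


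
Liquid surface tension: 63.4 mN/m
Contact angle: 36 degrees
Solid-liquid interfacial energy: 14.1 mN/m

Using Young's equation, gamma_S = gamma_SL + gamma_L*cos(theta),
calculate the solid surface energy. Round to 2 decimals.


gamma_S = 14.1 + 63.4 * cos(36)
= 65.39 mN/m

65.39


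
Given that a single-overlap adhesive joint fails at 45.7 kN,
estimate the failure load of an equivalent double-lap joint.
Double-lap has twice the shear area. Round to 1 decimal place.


Double-lap factor = 2
Expected load = 45.7 * 2 = 91.4 kN

91.4


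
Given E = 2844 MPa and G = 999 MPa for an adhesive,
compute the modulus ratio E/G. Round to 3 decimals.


E/G ratio = 2844 / 999 = 2.847

2.847


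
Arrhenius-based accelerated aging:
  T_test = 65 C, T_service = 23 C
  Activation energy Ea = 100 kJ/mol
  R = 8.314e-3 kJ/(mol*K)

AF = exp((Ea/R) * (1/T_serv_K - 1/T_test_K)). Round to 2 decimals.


T_test_K = 338.15, T_serv_K = 296.15
AF = exp((100/8.314e-3) * (1/296.15 - 1/338.15))
= 155.17

155.17


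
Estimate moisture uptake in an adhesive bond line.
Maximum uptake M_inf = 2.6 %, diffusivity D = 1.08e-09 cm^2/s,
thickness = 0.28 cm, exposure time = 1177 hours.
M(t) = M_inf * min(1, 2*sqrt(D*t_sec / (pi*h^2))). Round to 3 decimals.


Convert time: 1177 h = 4237200 s
ratio = min(1, 2*sqrt(1.08e-09*4237200/(pi*0.28^2)))
= 0.272614
M(t) = 2.6 * 0.272614 = 0.709%

0.709


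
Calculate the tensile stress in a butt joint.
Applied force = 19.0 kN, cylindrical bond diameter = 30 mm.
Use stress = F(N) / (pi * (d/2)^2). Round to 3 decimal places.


A = pi * 15.0^2 = 706.8583 mm^2
sigma = 19000.0 / 706.8583 = 26.880 MPa

26.880


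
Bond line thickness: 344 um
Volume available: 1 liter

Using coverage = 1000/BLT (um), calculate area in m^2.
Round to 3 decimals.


1 L = 1e6 mm^3, thickness = 344 um = 0.344 mm
Area = 1e6 / 0.344 mm^2 = (1e6 / 0.344) / 1e6 m^2 = 1000 / 344 m^2
= 2.907 m^2

2.907


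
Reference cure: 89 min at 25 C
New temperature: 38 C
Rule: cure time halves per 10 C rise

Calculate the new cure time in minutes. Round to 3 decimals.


factor = 2^((38-25)/10) = 2.4623
t_new = 89 / 2.4623 = 36.145 min

36.145


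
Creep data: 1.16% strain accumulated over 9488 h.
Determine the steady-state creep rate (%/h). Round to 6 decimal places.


Rate = 1.16 / 9488 = 0.000122 %/h

0.000122


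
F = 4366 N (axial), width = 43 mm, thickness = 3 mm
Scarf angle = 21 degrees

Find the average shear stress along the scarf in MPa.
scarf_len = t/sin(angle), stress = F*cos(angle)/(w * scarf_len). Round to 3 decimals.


scarf_len = 3/sin(21 deg) = 8.3713
cos(21 deg) = 0.933580
stress = 4366*0.933580/(43*8.3713) = 11.323 MPa

11.323


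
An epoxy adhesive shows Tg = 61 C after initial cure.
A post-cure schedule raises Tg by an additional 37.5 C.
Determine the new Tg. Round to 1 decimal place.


New Tg = 61 + 37.5
= 98.5 C

98.5


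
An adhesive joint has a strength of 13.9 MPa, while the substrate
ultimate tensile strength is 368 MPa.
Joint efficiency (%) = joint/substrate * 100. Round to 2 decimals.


Efficiency = 13.9 / 368 * 100
= 3.78%

3.78


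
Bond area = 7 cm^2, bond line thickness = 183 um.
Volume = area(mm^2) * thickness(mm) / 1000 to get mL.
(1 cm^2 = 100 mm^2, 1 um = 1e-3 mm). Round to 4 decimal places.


area_mm2 = 7 * 100 = 700
blt_mm = 183 * 1e-3 = 0.183
vol_mm3 = 700 * 0.183 = 128.1
vol_mL = 128.1 / 1000 = 0.1281 mL

0.1281


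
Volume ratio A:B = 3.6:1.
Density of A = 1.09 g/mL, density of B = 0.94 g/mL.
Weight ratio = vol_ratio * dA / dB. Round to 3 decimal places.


Wt ratio = 3.6 * 1.09 / 0.94
= 4.174

4.174


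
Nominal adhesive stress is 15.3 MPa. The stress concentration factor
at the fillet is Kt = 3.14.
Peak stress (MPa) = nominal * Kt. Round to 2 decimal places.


Peak = 15.3 * 3.14 = 48.04 MPa

48.04


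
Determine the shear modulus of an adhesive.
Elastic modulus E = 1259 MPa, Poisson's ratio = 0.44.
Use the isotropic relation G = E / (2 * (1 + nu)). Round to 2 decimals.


G = 1259 / (2*(1+0.44)) = 1259 / 2.88
= 437.15 MPa

437.15


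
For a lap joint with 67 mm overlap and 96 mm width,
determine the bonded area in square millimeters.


Area = 67 * 96 = 6432 mm^2

6432


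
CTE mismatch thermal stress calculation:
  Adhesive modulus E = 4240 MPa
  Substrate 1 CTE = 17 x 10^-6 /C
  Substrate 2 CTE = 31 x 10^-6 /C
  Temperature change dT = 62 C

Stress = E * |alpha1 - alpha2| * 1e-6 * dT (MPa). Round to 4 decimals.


delta_alpha = |17 - 31| = 14 x 10^-6/C
Stress = 4240 * 14e-6 * 62
= 3.6803 MPa

3.6803


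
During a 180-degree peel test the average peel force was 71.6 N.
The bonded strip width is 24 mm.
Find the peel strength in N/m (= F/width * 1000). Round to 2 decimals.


Peel strength = F/width * 1000
= 71.6 / 24 * 1000
= 2983.33 N/m

2983.33


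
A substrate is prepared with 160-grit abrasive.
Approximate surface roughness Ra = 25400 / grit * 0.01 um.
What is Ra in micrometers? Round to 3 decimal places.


Ra = 25400 / 160 * 0.01 = 1.588 um

1.588


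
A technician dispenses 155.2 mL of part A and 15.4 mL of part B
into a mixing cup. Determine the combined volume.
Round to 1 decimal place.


Combined volume = 155.2 + 15.4
= 170.6 mL

170.6


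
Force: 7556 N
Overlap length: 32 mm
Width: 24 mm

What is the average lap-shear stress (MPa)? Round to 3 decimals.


Average shear stress = F / (overlap * width)
= 7556 / (32 * 24)
= 9.839 MPa

9.839


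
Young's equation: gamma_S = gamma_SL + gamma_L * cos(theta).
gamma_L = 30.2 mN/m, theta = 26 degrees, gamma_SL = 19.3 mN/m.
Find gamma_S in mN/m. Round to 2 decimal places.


cos(26 deg) = 0.898794
gamma_S = 19.3 + 30.2 * 0.898794
= 46.44 mN/m

46.44


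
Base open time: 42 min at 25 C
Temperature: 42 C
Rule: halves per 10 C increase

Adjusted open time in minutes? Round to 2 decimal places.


Acceleration = 2^((42-25)/10) = 3.2490
Open time = 42 / 3.2490 = 12.93 min

12.93


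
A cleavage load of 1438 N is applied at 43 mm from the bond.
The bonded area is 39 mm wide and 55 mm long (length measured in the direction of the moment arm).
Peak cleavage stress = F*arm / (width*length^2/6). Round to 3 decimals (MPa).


Moment = 1438 * 43 = 61834 N*mm
Section modulus = 39 * 3025 / 6 = 117975 / 6 mm^3
Stress = 61834 / (117975 / 6) = 371004 / 117975
= 3.145 MPa

3.145


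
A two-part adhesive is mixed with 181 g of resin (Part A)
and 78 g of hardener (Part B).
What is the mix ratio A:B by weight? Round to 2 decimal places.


Mix ratio = mass_A / mass_B
= 181 / 78
= 2.32

2.32


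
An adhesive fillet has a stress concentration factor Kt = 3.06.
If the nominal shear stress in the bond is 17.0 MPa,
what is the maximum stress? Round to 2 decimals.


Max stress = 17.0 * 3.06 = 52.02 MPa

52.02


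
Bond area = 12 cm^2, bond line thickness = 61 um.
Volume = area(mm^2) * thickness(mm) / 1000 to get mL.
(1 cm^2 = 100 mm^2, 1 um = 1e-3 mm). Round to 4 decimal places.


area_mm2 = 12 * 100 = 1200
blt_mm = 61 * 1e-3 = 0.061
vol_mm3 = 1200 * 0.061 = 73.2
vol_mL = 73.2 / 1000 = 0.0732 mL

0.0732


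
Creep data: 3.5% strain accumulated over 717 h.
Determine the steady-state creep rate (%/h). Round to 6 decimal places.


Rate = 3.5 / 717 = 0.004881 %/h

0.004881


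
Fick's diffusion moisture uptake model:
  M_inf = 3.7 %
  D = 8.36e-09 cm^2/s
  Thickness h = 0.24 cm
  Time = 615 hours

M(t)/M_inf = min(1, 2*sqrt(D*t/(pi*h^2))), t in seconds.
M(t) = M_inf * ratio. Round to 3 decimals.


t_sec = 615 * 3600 = 2214000
ratio = 2*sqrt(8.36e-09*2214000/(pi*0.24^2))
= min(1, 0.639640)
= 0.639640
M(t) = 3.7 * 0.639640 = 2.367 %

2.367


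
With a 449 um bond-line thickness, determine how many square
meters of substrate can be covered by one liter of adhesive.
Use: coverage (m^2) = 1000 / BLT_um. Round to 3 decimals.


Coverage = 1000 / 449 = 2.227 m^2

2.227


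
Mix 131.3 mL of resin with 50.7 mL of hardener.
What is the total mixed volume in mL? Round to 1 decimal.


Total = 131.3 + 50.7 = 182.0 mL

182.0


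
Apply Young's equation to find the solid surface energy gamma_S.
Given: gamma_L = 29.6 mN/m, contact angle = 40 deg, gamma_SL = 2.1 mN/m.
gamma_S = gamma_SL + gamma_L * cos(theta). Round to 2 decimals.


theta_rad = 40 * pi/180 = 0.698132
gamma_S = 2.1 + 29.6 * cos(0.698132)
= 24.77 mN/m

24.77


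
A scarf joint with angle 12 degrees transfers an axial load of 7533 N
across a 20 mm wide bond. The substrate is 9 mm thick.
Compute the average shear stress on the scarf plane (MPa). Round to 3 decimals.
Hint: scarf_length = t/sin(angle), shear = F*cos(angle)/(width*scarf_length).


scarf_length = 9 / sin(12 deg) = 43.2876 mm
cos(12 deg) = 0.978148
shear stress = 7533 * 0.978148 / (20 * 43.2876)
= 8.511 MPa

8.511


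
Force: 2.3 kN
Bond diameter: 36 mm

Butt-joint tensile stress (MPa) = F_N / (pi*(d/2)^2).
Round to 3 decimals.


F_N = 2.3 * 1000 = 2300.0 N
A = pi*(18.0)^2 = 1017.8760 mm^2
stress = 2300.0 / 1017.8760 = 2.260 MPa

2.260


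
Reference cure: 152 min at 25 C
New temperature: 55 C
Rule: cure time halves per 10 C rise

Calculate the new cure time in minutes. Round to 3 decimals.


factor = 2^((55-25)/10) = 8.0000
t_new = 152 / 8.0000 = 19.000 min

19.000


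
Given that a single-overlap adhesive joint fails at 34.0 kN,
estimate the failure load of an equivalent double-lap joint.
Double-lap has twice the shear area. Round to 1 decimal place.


Double-lap factor = 2
Expected load = 34.0 * 2 = 68.0 kN

68.0


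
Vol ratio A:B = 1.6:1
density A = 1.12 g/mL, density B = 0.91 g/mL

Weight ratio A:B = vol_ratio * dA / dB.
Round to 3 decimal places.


Weight ratio = 1.6 * 1.12 / 0.91
= 1.969

1.969


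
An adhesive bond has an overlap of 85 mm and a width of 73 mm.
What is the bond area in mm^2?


Bond area = overlap * width
= 85 * 73
= 6205 mm^2

6205


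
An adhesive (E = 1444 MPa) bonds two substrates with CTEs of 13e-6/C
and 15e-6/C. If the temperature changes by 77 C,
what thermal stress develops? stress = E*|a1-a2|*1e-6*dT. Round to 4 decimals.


Stress = 1444 * |13 - 15| * 1e-6 * 77
= 0.2224 MPa

0.2224


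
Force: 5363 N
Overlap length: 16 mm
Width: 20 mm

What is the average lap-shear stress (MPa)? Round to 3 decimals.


Average shear stress = F / (overlap * width)
= 5363 / (16 * 20)
= 16.759 MPa

16.759


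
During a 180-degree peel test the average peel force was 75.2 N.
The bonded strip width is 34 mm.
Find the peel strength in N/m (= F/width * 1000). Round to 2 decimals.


Peel strength = F/width * 1000
= 75.2 / 34 * 1000
= 2211.76 N/m

2211.76


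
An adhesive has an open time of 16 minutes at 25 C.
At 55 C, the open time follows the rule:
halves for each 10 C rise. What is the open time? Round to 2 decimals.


Factor = 2^((55-25)/10) = 8.0000
Open time = 16 / 8.0000 = 2.00 min

2.00


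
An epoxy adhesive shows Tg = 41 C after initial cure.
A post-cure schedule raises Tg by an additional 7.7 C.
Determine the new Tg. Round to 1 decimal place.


New Tg = 41 + 7.7
= 48.7 C

48.7


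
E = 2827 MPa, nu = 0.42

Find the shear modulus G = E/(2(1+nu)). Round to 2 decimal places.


G = 2827 / (2 * 1.42)
= 995.42 MPa

995.42


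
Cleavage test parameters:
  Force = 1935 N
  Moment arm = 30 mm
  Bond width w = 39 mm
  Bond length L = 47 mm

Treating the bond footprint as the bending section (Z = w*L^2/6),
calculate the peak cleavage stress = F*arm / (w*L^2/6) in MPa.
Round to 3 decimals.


M = 1935 * 30 = 58050 N*mm
Z = 39 * 47^2 / 6 = 86151 / 6 mm^3
sigma = M / Z = 6 * 58050 / 86151 = 348300 / 86151
= 4.043 MPa

4.043


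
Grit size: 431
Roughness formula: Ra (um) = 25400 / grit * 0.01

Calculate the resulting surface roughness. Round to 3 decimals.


Ra = 25400 / 431 * 0.01
= 0.589 um

0.589


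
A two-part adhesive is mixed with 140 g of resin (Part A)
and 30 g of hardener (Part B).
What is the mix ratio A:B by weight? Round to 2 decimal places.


Mix ratio = mass_A / mass_B
= 140 / 30
= 4.67

4.67


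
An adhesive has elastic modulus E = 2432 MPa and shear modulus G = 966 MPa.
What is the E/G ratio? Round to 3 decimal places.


E/G = 2432 / 966 = 2.518

2.518


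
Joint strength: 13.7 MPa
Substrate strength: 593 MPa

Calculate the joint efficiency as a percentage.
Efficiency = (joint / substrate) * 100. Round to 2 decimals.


Efficiency = (13.7 / 593) * 100 = 2.31%

2.31


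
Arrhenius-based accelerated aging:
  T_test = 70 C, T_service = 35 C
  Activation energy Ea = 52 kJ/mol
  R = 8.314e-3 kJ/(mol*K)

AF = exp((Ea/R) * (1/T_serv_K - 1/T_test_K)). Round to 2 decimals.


T_test_K = 343.15, T_serv_K = 308.15
AF = exp((52/8.314e-3) * (1/308.15 - 1/343.15))
= 7.93

7.93


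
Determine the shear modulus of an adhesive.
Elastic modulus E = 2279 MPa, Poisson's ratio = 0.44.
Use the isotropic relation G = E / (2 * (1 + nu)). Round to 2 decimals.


G = 2279 / (2*(1+0.44)) = 2279 / 2.88
= 791.32 MPa

791.32


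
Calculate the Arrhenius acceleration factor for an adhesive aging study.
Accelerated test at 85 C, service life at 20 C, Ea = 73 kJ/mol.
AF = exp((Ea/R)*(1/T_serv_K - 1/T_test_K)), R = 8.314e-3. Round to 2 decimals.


T_test = 358.15 K, T_serv = 293.15 K
Ea/R = 73 / 0.008314 = 8780.37
AF = exp(8780.37 * (1/293.15 - 1/358.15))
= 229.50

229.50


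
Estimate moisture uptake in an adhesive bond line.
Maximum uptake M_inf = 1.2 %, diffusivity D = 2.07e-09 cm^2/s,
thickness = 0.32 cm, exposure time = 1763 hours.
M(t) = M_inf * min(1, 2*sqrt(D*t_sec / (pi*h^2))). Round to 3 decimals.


Convert time: 1763 h = 6346800 s
ratio = min(1, 2*sqrt(2.07e-09*6346800/(pi*0.32^2)))
= 0.404173
M(t) = 1.2 * 0.404173 = 0.485%

0.485


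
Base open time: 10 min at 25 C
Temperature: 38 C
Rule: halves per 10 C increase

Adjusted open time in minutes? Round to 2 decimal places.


Acceleration = 2^((38-25)/10) = 2.4623
Open time = 10 / 2.4623 = 4.06 min

4.06


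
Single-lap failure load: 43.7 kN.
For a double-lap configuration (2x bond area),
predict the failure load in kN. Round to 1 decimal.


Failure load = 43.7 * 2 = 87.4 kN

87.4


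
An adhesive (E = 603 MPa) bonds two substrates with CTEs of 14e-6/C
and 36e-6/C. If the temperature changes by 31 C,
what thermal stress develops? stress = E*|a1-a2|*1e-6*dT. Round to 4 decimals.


Stress = 603 * |14 - 36| * 1e-6 * 31
= 0.4112 MPa

0.4112


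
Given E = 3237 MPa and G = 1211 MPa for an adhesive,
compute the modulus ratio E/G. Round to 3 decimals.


E/G ratio = 3237 / 1211 = 2.673

2.673


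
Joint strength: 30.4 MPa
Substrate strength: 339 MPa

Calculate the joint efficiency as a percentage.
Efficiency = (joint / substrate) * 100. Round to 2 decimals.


Efficiency = (30.4 / 339) * 100 = 8.97%

8.97


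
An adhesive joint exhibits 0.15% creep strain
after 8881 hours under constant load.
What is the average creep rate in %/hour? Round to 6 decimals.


Creep rate = strain / time
= 0.15 / 8881
= 0.000017 %/h

0.000017


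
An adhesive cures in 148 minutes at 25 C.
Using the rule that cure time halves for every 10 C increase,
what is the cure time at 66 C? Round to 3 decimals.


Factor = 2^((66 - 25) / 10) = 17.1484
Cure time = 148 / 17.1484
= 8.631 minutes

8.631


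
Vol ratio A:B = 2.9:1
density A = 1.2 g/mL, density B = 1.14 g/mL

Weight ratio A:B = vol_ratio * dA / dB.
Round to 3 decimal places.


Weight ratio = 2.9 * 1.2 / 1.14
= 3.053

3.053


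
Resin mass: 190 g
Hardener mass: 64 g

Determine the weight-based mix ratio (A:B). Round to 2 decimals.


Ratio = 190 / 64 = 2.97

2.97


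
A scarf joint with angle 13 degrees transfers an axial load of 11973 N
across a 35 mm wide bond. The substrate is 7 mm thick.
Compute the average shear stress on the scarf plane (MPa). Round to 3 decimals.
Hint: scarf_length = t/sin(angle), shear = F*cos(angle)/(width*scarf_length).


scarf_length = 7 / sin(13 deg) = 31.1179 mm
cos(13 deg) = 0.974370
shear stress = 11973 * 0.974370 / (35 * 31.1179)
= 10.711 MPa

10.711


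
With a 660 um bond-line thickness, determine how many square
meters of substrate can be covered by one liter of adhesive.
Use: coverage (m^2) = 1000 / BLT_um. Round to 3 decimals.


Coverage = 1000 / 660 = 1.515 m^2

1.515


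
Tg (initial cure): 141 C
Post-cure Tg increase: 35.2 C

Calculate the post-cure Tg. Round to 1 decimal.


Post-cure Tg = 141 + 35.2 = 176.2 C

176.2


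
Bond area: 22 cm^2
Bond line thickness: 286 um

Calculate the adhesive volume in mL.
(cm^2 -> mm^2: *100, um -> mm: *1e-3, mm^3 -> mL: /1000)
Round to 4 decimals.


V = 22*100 * 286*1e-3 / 1000
= 0.6292 mL

0.6292


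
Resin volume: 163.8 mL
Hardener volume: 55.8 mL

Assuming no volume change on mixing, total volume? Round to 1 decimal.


V_total = 163.8 + 55.8 = 219.6 mL

219.6


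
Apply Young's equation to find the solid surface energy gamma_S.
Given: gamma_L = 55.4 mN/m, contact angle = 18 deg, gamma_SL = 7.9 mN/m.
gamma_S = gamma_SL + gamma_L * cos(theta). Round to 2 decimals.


theta_rad = 18 * pi/180 = 0.314159
gamma_S = 7.9 + 55.4 * cos(0.314159)
= 60.59 mN/m

60.59


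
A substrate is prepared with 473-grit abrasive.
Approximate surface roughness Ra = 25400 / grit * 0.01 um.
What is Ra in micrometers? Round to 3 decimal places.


Ra = 25400 / 473 * 0.01 = 0.537 um

0.537


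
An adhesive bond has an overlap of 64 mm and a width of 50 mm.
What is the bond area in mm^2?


Bond area = overlap * width
= 64 * 50
= 3200 mm^2

3200


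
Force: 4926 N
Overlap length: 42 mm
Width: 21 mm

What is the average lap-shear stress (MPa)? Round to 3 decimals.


Average shear stress = F / (overlap * width)
= 4926 / (42 * 21)
= 5.585 MPa

5.585


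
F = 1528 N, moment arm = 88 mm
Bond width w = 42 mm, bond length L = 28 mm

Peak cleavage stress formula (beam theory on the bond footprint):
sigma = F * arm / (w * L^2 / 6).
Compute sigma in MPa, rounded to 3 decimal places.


sigma = (1528 * 88) / (42 * 784 / 6)
= 134464 * 6 / 32928
= 806784 / 32928
= 24.501 MPa

24.501


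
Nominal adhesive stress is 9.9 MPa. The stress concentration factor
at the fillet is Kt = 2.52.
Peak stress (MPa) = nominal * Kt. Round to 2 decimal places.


Peak = 9.9 * 2.52 = 24.95 MPa

24.95


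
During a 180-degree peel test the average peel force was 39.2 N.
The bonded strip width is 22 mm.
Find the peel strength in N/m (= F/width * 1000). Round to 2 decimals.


Peel strength = F/width * 1000
= 39.2 / 22 * 1000
= 1781.82 N/m

1781.82


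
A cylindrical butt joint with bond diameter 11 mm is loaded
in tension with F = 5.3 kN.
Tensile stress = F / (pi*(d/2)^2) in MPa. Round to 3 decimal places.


Area = pi * (11/2)^2 = 95.0332 mm^2
Stress = 5.3*1000 / 95.0332
= 55.770 MPa

55.770


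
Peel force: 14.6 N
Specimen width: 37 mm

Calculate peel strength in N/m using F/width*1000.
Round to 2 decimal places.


Peel strength = 14.6 / 37 * 1000 = 394.59 N/m

394.59


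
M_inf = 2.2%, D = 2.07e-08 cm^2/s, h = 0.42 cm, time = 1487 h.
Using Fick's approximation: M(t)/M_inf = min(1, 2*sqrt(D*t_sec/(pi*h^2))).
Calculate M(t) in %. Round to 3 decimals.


t = 5353200 s
ratio = min(1, 2*sqrt(2.07e-08*5353200/(pi*0.1764)))
= 0.894330
M(t) = 2.2 * 0.894330 = 1.968%

1.968


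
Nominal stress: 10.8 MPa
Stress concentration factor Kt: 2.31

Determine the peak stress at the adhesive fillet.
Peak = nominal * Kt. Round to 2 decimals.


Peak stress = 10.8 * 2.31
= 24.95 MPa

24.95


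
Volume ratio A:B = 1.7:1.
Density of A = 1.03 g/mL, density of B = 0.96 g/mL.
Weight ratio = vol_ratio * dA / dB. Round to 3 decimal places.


Wt ratio = 1.7 * 1.03 / 0.96
= 1.824

1.824


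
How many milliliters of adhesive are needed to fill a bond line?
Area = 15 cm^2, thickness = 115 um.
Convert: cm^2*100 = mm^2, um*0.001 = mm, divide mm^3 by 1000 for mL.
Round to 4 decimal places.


= (15 * 100) * (115 * 0.001) / 1000
= 0.1725 mL

0.1725


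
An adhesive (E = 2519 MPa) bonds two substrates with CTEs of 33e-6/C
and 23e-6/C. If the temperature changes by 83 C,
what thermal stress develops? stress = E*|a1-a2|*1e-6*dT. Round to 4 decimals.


Stress = 2519 * |33 - 23| * 1e-6 * 83
= 2.0908 MPa

2.0908


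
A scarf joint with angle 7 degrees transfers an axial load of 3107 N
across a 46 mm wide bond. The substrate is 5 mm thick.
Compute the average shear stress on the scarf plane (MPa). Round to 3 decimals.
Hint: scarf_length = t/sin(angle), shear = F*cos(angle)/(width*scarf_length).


scarf_length = 5 / sin(7 deg) = 41.0275 mm
cos(7 deg) = 0.992546
shear stress = 3107 * 0.992546 / (46 * 41.0275)
= 1.634 MPa

1.634


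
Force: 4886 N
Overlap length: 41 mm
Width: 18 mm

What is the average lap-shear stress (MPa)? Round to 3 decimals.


Average shear stress = F / (overlap * width)
= 4886 / (41 * 18)
= 6.621 MPa

6.621


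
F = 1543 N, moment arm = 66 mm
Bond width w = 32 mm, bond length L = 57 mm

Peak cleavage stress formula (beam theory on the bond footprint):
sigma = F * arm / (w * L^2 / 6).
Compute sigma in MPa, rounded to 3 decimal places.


sigma = (1543 * 66) / (32 * 3249 / 6)
= 101838 * 6 / 103968
= 611028 / 103968
= 5.877 MPa

5.877


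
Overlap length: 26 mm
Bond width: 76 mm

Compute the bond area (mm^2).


Bond area = 26 * 76 = 1976 mm^2

1976


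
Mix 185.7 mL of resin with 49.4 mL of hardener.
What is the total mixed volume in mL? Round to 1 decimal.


Total = 185.7 + 49.4 = 235.1 mL

235.1


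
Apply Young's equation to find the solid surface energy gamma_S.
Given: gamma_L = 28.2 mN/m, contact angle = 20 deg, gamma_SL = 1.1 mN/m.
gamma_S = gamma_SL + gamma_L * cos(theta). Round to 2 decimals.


theta_rad = 20 * pi/180 = 0.349066
gamma_S = 1.1 + 28.2 * cos(0.349066)
= 27.60 mN/m

27.60


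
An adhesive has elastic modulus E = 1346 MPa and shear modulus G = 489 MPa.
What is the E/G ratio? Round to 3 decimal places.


E/G = 1346 / 489 = 2.753

2.753


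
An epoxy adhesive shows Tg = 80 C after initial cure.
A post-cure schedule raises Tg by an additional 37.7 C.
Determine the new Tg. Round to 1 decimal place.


New Tg = 80 + 37.7
= 117.7 C

117.7


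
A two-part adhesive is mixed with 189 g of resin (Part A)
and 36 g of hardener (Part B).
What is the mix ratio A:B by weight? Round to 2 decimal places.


Mix ratio = mass_A / mass_B
= 189 / 36
= 5.25

5.25


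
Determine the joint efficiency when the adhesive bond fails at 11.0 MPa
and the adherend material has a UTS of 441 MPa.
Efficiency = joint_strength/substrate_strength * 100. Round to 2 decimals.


Joint efficiency = 11.0 / 441 * 100
= 2.49%

2.49


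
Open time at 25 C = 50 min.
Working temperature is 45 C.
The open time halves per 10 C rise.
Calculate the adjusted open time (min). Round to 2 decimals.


factor = 2^((45 - 25) / 10) = 4.0000
ot = 50 / 4.0000 = 12.50 min

12.50


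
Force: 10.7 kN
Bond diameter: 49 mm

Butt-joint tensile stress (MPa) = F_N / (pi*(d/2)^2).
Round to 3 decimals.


F_N = 10.7 * 1000 = 10700.0 N
A = pi*(24.5)^2 = 1885.7410 mm^2
stress = 10700.0 / 1885.7410 = 5.674 MPa

5.674


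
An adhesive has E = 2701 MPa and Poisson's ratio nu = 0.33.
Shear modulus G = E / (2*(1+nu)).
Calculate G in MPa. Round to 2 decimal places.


G = 2701 / (2*(1+0.33))
= 2701 / 2.66
= 1015.41 MPa

1015.41


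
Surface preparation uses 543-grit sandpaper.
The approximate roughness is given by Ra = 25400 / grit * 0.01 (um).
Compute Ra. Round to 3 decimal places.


Ra = 25400 / 543 * 0.01
= 254 / 543
= 0.468 um

0.468


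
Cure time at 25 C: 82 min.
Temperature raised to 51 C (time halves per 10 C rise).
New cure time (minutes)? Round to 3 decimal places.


Acceleration factor = 2^(26/10) = 6.0629
New time = 82 / 6.0629 = 13.525 min

13.525


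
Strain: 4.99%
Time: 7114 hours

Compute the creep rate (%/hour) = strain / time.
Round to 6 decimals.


Creep rate = 4.99 / 7114
= 0.000701 %/h

0.000701


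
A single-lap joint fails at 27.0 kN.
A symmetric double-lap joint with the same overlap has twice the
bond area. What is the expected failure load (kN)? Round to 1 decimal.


Double-lap load = 2 * 27.0 = 54.0 kN

54.0


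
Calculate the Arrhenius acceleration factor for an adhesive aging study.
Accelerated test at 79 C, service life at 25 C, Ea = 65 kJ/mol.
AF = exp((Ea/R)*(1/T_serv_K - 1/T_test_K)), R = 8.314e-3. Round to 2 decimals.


T_test = 352.15 K, T_serv = 298.15 K
Ea/R = 65 / 0.008314 = 7818.14
AF = exp(7818.14 * (1/298.15 - 1/352.15))
= 55.76

55.76


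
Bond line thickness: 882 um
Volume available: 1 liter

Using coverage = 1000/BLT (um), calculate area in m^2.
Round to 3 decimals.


1 L = 1e6 mm^3, thickness = 882 um = 0.882 mm
Area = 1e6 / 0.882 mm^2 = (1e6 / 0.882) / 1e6 m^2 = 1000 / 882 m^2
= 1.134 m^2

1.134


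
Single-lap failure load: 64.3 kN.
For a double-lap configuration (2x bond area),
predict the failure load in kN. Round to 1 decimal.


Failure load = 64.3 * 2 = 128.6 kN

128.6


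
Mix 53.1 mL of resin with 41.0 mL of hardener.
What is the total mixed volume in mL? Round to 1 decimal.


Total = 53.1 + 41.0 = 94.1 mL

94.1


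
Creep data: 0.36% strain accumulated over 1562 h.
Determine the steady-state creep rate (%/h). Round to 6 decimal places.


Rate = 0.36 / 1562 = 0.000230 %/h

0.000230


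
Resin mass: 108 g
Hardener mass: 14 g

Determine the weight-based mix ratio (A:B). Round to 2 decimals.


Ratio = 108 / 14 = 7.71

7.71


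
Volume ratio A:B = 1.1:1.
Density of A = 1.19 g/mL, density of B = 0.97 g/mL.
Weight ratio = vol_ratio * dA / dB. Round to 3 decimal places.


Wt ratio = 1.1 * 1.19 / 0.97
= 1.349

1.349


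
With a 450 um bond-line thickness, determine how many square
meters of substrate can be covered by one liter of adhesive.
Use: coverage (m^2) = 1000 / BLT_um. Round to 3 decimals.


Coverage = 1000 / 450 = 2.222 m^2

2.222


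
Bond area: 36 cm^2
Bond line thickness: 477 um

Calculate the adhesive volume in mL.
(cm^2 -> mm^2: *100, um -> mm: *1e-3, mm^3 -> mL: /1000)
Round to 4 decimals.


V = 36*100 * 477*1e-3 / 1000
= 1.7172 mL

1.7172


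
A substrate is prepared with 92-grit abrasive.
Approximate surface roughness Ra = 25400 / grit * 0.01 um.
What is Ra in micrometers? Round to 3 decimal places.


Ra = 25400 / 92 * 0.01 = 2.761 um

2.761
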